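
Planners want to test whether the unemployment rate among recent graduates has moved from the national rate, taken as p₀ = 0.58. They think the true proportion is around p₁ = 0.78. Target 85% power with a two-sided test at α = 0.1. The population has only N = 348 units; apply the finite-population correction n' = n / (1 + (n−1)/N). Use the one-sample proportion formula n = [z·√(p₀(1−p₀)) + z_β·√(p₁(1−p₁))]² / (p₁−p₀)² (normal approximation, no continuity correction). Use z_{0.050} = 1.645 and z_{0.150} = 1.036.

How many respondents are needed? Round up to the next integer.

n = 35

n = [z_{α/2}·√(p₀q₀) + z_β·√(p₁q₁)]² / (p₁ − p₀)²
  = [1.645·√(0.58·0.42) + 1.036·√(0.78·0.22)]² / (0.20)²
  = [1.645·0.4936 + 1.036·0.4142]² / 0.0400
  = [1.2411]² / 0.0400
  = 38.51
Finite-population correction (N = 348): 38.51 / (1 + (38.51 − 1)/348) = 34.76.
Round up → n = 35.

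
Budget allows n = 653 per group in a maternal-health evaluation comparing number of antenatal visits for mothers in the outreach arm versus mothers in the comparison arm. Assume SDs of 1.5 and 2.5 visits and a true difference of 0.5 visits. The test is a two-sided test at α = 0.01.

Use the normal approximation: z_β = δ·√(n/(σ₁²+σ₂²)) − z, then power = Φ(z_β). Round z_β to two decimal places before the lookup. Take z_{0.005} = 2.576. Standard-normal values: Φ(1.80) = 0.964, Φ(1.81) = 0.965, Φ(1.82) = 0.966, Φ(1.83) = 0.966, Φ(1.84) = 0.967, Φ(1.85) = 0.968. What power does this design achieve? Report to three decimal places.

Power ≈ 0.965

z_β = δ·√(n/(σ₁²+σ₂²)) − z_{α/2}
    = 0.5 · √(653/8.5) − 2.576
    = 0.5 · 8.76490 − 2.576
    = 4.3825 − 2.576 = 1.8065 → 1.81
Power = Φ(1.81) = 0.965.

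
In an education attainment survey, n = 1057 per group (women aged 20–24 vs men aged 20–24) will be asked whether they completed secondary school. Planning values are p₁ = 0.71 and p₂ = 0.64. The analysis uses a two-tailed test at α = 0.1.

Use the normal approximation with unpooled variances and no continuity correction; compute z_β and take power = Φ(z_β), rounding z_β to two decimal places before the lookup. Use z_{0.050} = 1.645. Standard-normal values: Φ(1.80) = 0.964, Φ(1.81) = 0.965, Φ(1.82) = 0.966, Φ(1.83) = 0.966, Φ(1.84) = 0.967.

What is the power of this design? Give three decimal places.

z_β = |p₁−p₂|·√(n/[p₁q₁+p₂q₂]) − z_{α/2}
    = 0.07 · √(1057/0.4363) − 1.645
    = 0.07 · 49.2204 − 1.645
    = 3.4454 − 1.645 = 1.8004 → 1.80
Power = Φ(1.80) = 0.964.

Power ≈ 0.964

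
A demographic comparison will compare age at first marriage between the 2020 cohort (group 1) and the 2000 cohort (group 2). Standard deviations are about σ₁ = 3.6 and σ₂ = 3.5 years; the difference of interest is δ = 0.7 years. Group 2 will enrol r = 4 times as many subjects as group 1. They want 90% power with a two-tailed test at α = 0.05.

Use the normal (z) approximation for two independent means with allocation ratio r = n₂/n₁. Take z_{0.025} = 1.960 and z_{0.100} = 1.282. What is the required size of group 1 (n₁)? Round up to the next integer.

n₁ = 344

n₁ = (z_{α/2} + z_β)² · (σ₁² + σ₂²/r) / δ²
   = (1.960 + 1.282)² · (3.6² + 3.5²/4) / 0.7²
   = 10.5106 · (12.96 + 3.0625) / 0.49
   = 10.5106 · 16.0225 / 0.49
   = 343.68
Round up → n₁ = 344; n₂ = r·n₁ = 4 × 344 = 1376.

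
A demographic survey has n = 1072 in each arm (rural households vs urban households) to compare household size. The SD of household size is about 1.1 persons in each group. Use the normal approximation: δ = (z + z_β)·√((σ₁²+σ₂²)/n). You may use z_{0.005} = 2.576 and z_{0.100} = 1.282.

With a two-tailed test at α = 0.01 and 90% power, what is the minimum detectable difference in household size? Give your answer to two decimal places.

Minimum detectable difference ≈ 0.18 persons

δ = (z_{α/2} + z_β) · √((σ₁²+σ₂²)/n)
  = (2.576 + 1.282) · √(2.42/1072)
  = 3.858 · √0.00226
  = 3.858 · 0.0475
  = 0.1833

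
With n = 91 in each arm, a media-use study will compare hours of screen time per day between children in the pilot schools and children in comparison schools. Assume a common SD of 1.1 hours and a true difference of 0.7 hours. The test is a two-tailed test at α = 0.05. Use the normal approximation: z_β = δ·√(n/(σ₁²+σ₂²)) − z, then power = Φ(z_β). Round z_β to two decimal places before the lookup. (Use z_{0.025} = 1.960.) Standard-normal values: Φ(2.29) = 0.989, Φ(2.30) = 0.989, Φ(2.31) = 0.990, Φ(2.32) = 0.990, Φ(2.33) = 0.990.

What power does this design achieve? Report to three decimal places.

z_β = δ·√(n/(σ₁²+σ₂²)) − z_{α/2}
    = 0.7 · √(91/2.42) − 1.960
    = 0.7 · 6.13215 − 1.960
    = 4.2925 − 1.960 = 2.3325 → 2.33
Power = Φ(2.33) = 0.990.

Power ≈ 0.990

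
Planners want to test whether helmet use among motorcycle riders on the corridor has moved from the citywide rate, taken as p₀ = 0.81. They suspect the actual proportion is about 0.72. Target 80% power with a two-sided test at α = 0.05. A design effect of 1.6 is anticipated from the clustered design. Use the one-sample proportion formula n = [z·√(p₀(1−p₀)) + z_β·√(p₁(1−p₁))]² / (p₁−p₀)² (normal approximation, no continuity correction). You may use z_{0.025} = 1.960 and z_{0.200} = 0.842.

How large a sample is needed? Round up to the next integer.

n = [z_{α/2}·√(p₀q₀) + z_β·√(p₁q₁)]² / (p₁ − p₀)²
  = [1.960·√(0.81·0.19) + 0.842·√(0.72·0.28)]² / (-0.09)²
  = [1.960·0.3923 + 0.842·0.4490]² / 0.0081
  = [1.1470]² / 0.0081
  = 162.41
Design effect: 1.6 × 162.41 = 259.86.
Round up → n = 260.

n = 260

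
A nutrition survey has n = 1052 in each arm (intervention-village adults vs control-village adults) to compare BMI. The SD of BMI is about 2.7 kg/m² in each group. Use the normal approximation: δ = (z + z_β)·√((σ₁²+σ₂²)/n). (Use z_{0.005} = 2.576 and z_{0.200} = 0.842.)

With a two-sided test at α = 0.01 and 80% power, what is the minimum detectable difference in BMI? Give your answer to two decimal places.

δ = (z_{α/2} + z_β) · √((σ₁²+σ₂²)/n)
  = (2.576 + 0.842) · √(14.58/1052)
  = 3.418 · √0.01386
  = 3.418 · 0.1177
  = 0.4024

Minimum detectable difference ≈ 0.40 kg/m²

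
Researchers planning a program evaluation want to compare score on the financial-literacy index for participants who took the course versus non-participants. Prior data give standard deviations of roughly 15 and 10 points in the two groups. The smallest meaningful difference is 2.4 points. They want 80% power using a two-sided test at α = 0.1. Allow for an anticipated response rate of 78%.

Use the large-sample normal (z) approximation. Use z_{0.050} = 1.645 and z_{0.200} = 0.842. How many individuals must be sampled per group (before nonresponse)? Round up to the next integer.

n = (z_{α/2} + z_β)² · (σ₁² + σ₂²) / δ²
  = (1.645 + 0.842)² · (15² + 10² = 325) / 2.4²
  = 6.1852 · 325 / 5.76
  = 348.99
Adjust for 78% response: 348.99 / 0.78 = 447.42.
Round up → n = 448 per group.

n = 448 per group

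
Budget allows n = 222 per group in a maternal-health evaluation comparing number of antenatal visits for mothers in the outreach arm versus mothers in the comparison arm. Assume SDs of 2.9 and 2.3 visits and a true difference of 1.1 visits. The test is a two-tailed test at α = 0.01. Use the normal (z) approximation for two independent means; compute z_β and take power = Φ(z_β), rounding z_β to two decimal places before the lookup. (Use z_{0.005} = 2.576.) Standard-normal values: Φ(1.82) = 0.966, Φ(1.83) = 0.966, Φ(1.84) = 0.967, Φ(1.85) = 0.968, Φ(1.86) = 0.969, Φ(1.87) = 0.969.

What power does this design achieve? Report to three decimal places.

z_β = δ·√(n/(σ₁²+σ₂²)) − z_{α/2}
    = 1.1 · √(222/13.7) − 2.576
    = 1.1 · 4.02547 − 2.576
    = 4.4280 − 2.576 = 1.8520 → 1.85
Power = Φ(1.85) = 0.968.

Power ≈ 0.968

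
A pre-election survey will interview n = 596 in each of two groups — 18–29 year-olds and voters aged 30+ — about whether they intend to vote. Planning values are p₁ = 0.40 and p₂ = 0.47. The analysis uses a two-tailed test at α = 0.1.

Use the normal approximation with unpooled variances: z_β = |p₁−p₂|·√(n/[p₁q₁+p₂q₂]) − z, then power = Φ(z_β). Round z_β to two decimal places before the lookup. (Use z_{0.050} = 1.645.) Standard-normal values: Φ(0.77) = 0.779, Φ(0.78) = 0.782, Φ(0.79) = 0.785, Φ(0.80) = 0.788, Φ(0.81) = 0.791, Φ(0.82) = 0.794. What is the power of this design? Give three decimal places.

Power ≈ 0.788

z_β = |p₁−p₂|·√(n/[p₁q₁+p₂q₂]) − z_{α/2}
    = 0.07 · √(596/0.4891) − 1.645
    = 0.07 · 34.9079 − 1.645
    = 2.4436 − 1.645 = 0.7986 → 0.80
Power = Φ(0.80) = 0.788.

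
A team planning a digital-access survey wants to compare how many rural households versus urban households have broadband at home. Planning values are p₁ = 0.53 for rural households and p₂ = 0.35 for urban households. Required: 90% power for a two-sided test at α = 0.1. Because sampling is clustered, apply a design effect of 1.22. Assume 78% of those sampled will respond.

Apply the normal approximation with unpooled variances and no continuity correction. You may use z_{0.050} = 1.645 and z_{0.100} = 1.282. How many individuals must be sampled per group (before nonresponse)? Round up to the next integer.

n = (z_{α/2} + z_β)² · [p₁(1−p₁) + p₂(1−p₂)] / (p₁ − p₂)²
  = (1.645 + 1.282)² · (0.53·0.47 + 0.35·0.65) / (0.18)²
  = (2.927)² · (0.2491 + 0.2275) / 0.0324
  = 8.5673 · 0.4766 / 0.0324
  = 126.02
Design effect: 1.22 × 126.02 = 153.75.
Adjust for 78% response: 153.75 / 0.78 = 197.12.
Round up → n = 198 per group.

n = 198 per group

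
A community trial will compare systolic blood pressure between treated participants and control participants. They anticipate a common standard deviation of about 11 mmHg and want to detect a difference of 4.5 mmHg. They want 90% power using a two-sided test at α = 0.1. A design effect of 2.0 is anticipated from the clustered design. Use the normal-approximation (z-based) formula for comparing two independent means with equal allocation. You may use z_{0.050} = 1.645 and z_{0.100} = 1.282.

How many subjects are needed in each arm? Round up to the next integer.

n = (z_{α/2} + z_β)² · (σ₁² + σ₂²) / δ²
  = (1.645 + 1.282)² · (2·11² = 242) / 4.5²
  = 8.5673 · 242 / 20.25
  = 102.38
Design effect: 2.0 × 102.38 = 204.77.
Round up → n = 205 per group.

n = 205 per group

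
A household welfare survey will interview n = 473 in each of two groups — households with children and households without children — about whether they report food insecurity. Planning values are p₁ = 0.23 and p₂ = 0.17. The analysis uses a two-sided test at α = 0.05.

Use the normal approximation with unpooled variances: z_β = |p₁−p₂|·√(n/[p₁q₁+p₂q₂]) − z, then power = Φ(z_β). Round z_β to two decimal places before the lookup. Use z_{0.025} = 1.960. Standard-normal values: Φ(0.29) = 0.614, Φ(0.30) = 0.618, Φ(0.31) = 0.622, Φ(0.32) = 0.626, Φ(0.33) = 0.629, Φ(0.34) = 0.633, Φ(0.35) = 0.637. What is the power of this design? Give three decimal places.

z_β = |p₁−p₂|·√(n/[p₁q₁+p₂q₂]) − z_{α/2}
    = 0.06 · √(473/0.3182) − 1.960
    = 0.06 · 38.5550 − 1.960
    = 2.3133 − 1.960 = 0.3533 → 0.35
Power = Φ(0.35) = 0.637.

Power ≈ 0.637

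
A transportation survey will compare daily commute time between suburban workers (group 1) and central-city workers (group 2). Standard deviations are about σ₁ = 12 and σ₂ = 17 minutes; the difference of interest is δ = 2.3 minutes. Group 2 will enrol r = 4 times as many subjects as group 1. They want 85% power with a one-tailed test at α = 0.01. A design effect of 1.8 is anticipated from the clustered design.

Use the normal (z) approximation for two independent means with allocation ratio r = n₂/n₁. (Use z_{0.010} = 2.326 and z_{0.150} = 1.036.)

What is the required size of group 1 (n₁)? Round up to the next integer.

n₁ = 832

n₁ = (z_α + z_β)² · (σ₁² + σ₂²/r) / δ²
   = (2.326 + 1.036)² · (12² + 17²/4) / 2.3²
   = 11.3030 · (144 + 72.25) / 5.29
   = 11.3030 · 216.25 / 5.29
   = 462.06
Design effect: 1.8 × 462.06 = 831.70.
Round up → n₁ = 832; n₂ = r·n₁ = 4 × 832 = 3328.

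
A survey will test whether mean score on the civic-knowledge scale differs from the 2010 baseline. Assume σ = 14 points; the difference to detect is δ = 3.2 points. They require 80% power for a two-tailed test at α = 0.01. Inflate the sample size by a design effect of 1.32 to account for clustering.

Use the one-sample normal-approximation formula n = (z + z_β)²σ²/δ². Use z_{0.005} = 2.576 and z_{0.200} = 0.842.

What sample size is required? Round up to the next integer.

n = (z_{α/2} + z_β)² · σ² / δ²
  = (2.576 + 0.842)² · 14² / 3.2²
  = 11.6827 · 196 / 10.24
  = 223.61
Design effect: 1.32 × 223.61 = 295.17.
Round up → n = 296.

n = 296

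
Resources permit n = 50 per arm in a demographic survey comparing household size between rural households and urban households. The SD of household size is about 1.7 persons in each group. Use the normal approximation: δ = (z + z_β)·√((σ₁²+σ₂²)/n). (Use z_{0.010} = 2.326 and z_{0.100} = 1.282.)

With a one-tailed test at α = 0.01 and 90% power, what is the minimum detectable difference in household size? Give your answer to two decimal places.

Minimum detectable difference ≈ 1.23 persons

δ = (z_α + z_β) · √((σ₁²+σ₂²)/n)
  = (2.326 + 1.282) · √(5.78/50)
  = 3.608 · √0.1156
  = 3.608 · 0.3400
  = 1.2267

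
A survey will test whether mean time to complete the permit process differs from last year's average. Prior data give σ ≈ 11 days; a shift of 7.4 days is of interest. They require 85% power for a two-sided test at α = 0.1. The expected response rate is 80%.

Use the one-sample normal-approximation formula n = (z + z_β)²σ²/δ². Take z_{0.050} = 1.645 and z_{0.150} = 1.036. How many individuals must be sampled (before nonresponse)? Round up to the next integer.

n = 20

n = (z_{α/2} + z_β)² · σ² / δ²
  = (1.645 + 1.036)² · 11² / 7.4²
  = 7.1878 · 121 / 54.76
  = 15.88
Adjust for 80% response: 15.88 / 0.80 = 19.85.
Round up → n = 20.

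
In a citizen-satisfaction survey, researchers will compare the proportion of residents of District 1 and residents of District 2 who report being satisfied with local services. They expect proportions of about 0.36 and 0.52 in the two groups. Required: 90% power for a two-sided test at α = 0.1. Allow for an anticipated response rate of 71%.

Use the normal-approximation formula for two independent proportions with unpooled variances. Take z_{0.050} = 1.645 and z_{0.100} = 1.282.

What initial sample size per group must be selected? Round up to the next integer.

n = 227 per group

n = (z_{α/2} + z_β)² · [p₁(1−p₁) + p₂(1−p₂)] / (p₁ − p₂)²
  = (1.645 + 1.282)² · (0.36·0.64 + 0.52·0.48) / (-0.16)²
  = (2.927)² · (0.2304 + 0.2496) / 0.0256
  = 8.5673 · 0.4800 / 0.0256
  = 160.64
Adjust for 71% response: 160.64 / 0.71 = 226.25.
Round up → n = 227 per group.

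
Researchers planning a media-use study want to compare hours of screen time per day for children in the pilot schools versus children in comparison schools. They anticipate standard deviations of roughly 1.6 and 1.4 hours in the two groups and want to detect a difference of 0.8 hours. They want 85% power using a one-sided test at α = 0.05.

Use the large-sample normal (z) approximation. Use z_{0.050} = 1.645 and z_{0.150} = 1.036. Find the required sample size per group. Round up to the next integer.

n = (z_α + z_β)² · (σ₁² + σ₂²) / δ²
  = (1.645 + 1.036)² · (1.6² + 1.4² = 4.52) / 0.8²
  = 7.1878 · 4.52 / 0.64
  = 50.76
Round up → n = 51 per group.

n = 51 per group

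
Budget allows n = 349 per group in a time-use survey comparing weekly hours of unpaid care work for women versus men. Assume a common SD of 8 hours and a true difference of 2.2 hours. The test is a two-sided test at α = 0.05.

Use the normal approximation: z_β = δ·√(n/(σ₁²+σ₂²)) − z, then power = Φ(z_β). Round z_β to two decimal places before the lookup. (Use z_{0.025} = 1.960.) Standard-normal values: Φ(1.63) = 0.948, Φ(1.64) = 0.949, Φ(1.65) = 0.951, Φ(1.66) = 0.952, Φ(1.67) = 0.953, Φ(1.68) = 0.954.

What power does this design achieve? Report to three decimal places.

z_β = δ·√(n/(σ₁²+σ₂²)) − z_{α/2}
    = 2.2 · √(349/128) − 1.960
    = 2.2 · 1.65123 − 1.960
    = 3.6327 − 1.960 = 1.6727 → 1.67
Power = Φ(1.67) = 0.953.

Power ≈ 0.953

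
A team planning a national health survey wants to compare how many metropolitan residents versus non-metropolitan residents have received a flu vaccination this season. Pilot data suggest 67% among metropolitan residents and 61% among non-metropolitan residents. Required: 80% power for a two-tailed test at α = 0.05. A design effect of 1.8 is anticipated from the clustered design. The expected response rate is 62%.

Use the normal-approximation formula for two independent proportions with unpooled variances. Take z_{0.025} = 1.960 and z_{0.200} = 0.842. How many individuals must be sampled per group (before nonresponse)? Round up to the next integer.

n = (z_{α/2} + z_β)² · [p₁(1−p₁) + p₂(1−p₂)] / (p₁ − p₂)²
  = (1.960 + 0.842)² · (0.67·0.33 + 0.61·0.39) / (0.06)²
  = (2.802)² · (0.2211 + 0.2379) / 0.0036
  = 7.8512 · 0.4590 / 0.0036
  = 1001.03
Design effect: 1.8 × 1001.03 = 1801.85.
Adjust for 62% response: 1801.85 / 0.62 = 2906.21.
Round up → n = 2907 per group.

n = 2907 per group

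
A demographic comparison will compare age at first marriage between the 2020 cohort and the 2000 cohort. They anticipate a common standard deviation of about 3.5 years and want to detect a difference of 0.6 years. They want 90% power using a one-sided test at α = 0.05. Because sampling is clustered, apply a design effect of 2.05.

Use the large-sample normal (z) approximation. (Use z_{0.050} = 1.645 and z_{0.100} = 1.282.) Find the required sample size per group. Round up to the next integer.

n = 1196 per group

n = (z_α + z_β)² · (σ₁² + σ₂²) / δ²
  = (1.645 + 1.282)² · (2·3.5² = 24.5) / 0.6²
  = 8.5673 · 24.5 / 0.36
  = 583.05
Design effect: 2.05 × 583.05 = 1195.26.
Round up → n = 1196 per group.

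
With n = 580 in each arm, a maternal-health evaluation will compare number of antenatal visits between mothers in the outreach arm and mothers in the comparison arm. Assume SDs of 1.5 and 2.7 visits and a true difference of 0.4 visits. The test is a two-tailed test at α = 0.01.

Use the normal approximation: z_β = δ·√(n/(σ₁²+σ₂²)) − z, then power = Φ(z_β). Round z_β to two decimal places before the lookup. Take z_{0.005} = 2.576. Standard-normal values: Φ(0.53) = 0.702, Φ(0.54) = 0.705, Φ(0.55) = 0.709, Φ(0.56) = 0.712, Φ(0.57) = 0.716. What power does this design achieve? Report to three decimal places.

z_β = δ·√(n/(σ₁²+σ₂²)) − z_{α/2}
    = 0.4 · √(580/9.54) − 2.576
    = 0.4 · 7.79722 − 2.576
    = 3.1189 − 2.576 = 0.5429 → 0.54
Power = Φ(0.54) = 0.705.

Power ≈ 0.705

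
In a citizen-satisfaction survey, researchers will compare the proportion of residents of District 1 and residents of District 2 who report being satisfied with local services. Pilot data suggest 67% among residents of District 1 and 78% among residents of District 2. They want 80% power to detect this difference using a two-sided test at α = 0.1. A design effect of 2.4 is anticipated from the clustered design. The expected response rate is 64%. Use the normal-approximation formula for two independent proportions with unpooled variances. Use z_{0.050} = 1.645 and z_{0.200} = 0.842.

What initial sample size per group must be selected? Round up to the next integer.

n = (z_{α/2} + z_β)² · [p₁(1−p₁) + p₂(1−p₂)] / (p₁ − p₂)²
  = (1.645 + 0.842)² · (0.67·0.33 + 0.78·0.22) / (-0.11)²
  = (2.487)² · (0.2211 + 0.1716) / 0.0121
  = 6.1852 · 0.3927 / 0.0121
  = 200.74
Design effect: 2.4 × 200.74 = 481.77.
Adjust for 64% response: 481.77 / 0.64 = 752.76.
Round up → n = 753 per group.

n = 753 per group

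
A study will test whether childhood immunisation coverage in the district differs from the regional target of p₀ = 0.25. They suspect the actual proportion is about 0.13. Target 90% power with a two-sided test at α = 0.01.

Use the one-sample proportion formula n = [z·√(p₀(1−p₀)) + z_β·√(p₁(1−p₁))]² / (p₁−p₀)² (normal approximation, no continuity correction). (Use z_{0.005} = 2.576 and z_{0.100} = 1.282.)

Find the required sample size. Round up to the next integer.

n = [z_{α/2}·√(p₀q₀) + z_β·√(p₁q₁)]² / (p₁ − p₀)²
  = [2.576·√(0.25·0.75) + 1.282·√(0.13·0.87)]² / (-0.12)²
  = [2.576·0.4330 + 1.282·0.3363]² / 0.0144
  = [1.5466]² / 0.0144
  = 166.11
Round up → n = 167.

n = 167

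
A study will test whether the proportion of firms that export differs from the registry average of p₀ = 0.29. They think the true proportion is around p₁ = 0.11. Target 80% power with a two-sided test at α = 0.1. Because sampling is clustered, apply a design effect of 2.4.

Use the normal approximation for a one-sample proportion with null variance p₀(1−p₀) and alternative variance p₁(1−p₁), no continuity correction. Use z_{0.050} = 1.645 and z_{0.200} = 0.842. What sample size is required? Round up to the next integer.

n = 76

n = [z_{α/2}·√(p₀q₀) + z_β·√(p₁q₁)]² / (p₁ − p₀)²
  = [1.645·√(0.29·0.71) + 0.842·√(0.11·0.89)]² / (-0.18)²
  = [1.645·0.4538 + 0.842·0.3129]² / 0.0324
  = [1.0099]² / 0.0324
  = 31.48
Design effect: 2.4 × 31.48 = 75.55.
Round up → n = 76.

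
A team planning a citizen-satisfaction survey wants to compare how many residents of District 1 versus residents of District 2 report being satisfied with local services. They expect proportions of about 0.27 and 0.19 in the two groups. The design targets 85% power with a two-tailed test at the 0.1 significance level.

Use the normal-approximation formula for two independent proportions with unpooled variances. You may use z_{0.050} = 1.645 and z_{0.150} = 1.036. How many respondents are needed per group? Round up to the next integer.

n = 395 per group

n = (z_{α/2} + z_β)² · [p₁(1−p₁) + p₂(1−p₂)] / (p₁ − p₂)²
  = (1.645 + 1.036)² · (0.27·0.73 + 0.19·0.81) / (0.08)²
  = (2.681)² · (0.1971 + 0.1539) / 0.0064
  = 7.1878 · 0.3510 / 0.0064
  = 394.20
Round up → n = 395 per group.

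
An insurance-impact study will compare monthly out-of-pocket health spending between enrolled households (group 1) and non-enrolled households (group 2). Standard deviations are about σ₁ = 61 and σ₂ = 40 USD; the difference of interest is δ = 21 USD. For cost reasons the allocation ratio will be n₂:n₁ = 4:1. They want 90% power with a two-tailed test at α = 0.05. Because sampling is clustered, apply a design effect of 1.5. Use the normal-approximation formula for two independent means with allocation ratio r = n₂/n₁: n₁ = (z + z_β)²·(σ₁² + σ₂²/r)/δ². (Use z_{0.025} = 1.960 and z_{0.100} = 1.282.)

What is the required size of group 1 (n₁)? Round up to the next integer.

n₁ = 148

n₁ = (z_{α/2} + z_β)² · (σ₁² + σ₂²/r) / δ²
   = (1.960 + 1.282)² · (61² + 40²/4) / 21²
   = 10.5106 · (3721 + 400) / 441
   = 10.5106 · 4121 / 441
   = 98.22
Design effect: 1.5 × 98.22 = 147.33.
Round up → n₁ = 148; n₂ = r·n₁ = 4 × 148 = 592.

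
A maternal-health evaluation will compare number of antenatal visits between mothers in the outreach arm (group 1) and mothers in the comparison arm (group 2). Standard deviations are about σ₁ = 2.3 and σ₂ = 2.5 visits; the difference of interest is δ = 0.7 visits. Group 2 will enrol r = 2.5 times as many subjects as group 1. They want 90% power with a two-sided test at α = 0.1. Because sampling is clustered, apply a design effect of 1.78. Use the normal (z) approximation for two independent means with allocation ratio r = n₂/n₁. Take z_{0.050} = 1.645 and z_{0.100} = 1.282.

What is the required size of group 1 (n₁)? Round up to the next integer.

n₁ = 243

n₁ = (z_{α/2} + z_β)² · (σ₁² + σ₂²/r) / δ²
   = (1.645 + 1.282)² · (2.3² + 2.5²/2.5) / 0.7²
   = 8.5673 · (5.29 + 2.5) / 0.49
   = 8.5673 · 7.79 / 0.49
   = 136.20
Design effect: 1.78 × 136.20 = 242.44.
Round up → n₁ = 243; n₂ = r·n₁ = 2.5 × 243 = 608.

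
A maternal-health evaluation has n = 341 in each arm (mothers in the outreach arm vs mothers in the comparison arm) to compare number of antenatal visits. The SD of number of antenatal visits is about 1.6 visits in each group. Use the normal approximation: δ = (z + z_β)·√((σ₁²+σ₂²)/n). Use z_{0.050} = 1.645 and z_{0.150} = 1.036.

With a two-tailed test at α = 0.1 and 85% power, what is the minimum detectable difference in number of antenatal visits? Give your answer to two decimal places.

Minimum detectable difference ≈ 0.33 visits

δ = (z_{α/2} + z_β) · √((σ₁²+σ₂²)/n)
  = (1.645 + 1.036) · √(5.12/341)
  = 2.681 · √0.01501
  = 2.681 · 0.1225
  = 0.3285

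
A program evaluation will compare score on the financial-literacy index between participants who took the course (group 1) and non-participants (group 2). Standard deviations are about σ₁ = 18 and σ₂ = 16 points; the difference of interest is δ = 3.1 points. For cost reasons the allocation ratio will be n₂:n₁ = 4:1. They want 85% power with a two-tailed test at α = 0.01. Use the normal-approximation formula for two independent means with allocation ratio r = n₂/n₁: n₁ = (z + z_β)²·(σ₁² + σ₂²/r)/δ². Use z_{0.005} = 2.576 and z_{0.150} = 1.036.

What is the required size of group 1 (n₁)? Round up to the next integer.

n₁ = (z_{α/2} + z_β)² · (σ₁² + σ₂²/r) / δ²
   = (2.576 + 1.036)² · (18² + 16²/4) / 3.1²
   = 13.0465 · (324 + 64) / 9.61
   = 13.0465 · 388 / 9.61
   = 526.75
Round up → n₁ = 527; n₂ = r·n₁ = 4 × 527 = 2108.

n₁ = 527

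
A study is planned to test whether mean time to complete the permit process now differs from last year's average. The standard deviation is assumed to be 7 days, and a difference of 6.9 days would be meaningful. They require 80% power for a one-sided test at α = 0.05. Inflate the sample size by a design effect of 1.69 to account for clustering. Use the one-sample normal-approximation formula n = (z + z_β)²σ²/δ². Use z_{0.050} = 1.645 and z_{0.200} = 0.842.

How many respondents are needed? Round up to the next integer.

n = 11

n = (z_α + z_β)² · σ² / δ²
  = (1.645 + 0.842)² · 7² / 6.9²
  = 6.1852 · 49 / 47.61
  = 6.37
Design effect: 1.69 × 6.37 = 10.76.
Round up → n = 11.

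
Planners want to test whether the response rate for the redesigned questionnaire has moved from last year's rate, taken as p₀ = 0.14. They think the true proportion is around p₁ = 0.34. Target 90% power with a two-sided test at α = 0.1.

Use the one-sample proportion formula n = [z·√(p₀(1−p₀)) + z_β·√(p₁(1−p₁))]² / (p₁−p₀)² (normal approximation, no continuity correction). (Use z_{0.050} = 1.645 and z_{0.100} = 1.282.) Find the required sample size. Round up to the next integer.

n = [z_{α/2}·√(p₀q₀) + z_β·√(p₁q₁)]² / (p₁ − p₀)²
  = [1.645·√(0.14·0.86) + 1.282·√(0.34·0.66)]² / (0.20)²
  = [1.645·0.3470 + 1.282·0.4737]² / 0.0400
  = [1.1781]² / 0.0400
  = 34.70
Round up → n = 35.

n = 35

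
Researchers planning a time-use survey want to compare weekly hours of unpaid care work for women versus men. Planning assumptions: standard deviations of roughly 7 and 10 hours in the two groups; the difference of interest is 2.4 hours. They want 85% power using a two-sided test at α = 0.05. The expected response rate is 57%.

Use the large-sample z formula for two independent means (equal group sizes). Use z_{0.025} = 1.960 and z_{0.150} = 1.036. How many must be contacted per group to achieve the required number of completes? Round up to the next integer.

n = 408 per group

n = (z_{α/2} + z_β)² · (σ₁² + σ₂²) / δ²
  = (1.960 + 1.036)² · (7² + 10² = 149) / 2.4²
  = 8.9760 · 149 / 5.76
  = 232.19
Adjust for 57% response: 232.19 / 0.57 = 407.35.
Round up → n = 408 per group.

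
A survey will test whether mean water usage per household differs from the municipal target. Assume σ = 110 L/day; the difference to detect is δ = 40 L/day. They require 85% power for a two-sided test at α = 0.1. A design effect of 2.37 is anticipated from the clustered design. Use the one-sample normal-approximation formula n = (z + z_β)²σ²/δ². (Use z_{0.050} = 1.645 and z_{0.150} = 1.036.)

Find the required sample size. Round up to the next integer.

n = (z_{α/2} + z_β)² · σ² / δ²
  = (1.645 + 1.036)² · 110² / 40²
  = 7.1878 · 12100 / 1600
  = 54.36
Design effect: 2.37 × 54.36 = 128.83.
Round up → n = 129.

n = 129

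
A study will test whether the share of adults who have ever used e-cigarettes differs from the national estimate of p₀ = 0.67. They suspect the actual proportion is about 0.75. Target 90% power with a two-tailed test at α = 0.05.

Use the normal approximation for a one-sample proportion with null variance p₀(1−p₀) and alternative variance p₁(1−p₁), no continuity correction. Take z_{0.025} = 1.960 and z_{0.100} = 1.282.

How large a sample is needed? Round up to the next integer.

n = [z_{α/2}·√(p₀q₀) + z_β·√(p₁q₁)]² / (p₁ − p₀)²
  = [1.960·√(0.67·0.33) + 1.282·√(0.75·0.25)]² / (0.08)²
  = [1.960·0.4702 + 1.282·0.4330]² / 0.0064
  = [1.4767]² / 0.0064
  = 340.74
Round up → n = 341.

n = 341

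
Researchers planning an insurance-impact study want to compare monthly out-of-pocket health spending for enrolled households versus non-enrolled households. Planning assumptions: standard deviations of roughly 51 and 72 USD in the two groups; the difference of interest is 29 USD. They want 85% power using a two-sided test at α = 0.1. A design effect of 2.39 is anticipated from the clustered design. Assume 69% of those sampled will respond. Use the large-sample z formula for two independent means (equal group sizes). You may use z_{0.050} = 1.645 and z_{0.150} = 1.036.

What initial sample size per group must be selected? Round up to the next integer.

n = (z_{α/2} + z_β)² · (σ₁² + σ₂²) / δ²
  = (1.645 + 1.036)² · (51² + 72² = 7785) / 29²
  = 7.1878 · 7785 / 841
  = 66.54
Design effect: 2.39 × 66.54 = 159.02.
Adjust for 69% response: 159.02 / 0.69 = 230.47.
Round up → n = 231 per group.

n = 231 per group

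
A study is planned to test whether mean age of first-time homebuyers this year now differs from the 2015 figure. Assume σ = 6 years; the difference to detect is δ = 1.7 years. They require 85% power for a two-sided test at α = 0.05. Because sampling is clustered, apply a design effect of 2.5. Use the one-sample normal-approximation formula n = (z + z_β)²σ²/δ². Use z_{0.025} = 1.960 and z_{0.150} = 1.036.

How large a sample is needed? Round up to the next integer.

n = 280

n = (z_{α/2} + z_β)² · σ² / δ²
  = (1.960 + 1.036)² · 6² / 1.7²
  = 8.9760 · 36 / 2.89
  = 111.81
Design effect: 2.5 × 111.81 = 279.53.
Round up → n = 280.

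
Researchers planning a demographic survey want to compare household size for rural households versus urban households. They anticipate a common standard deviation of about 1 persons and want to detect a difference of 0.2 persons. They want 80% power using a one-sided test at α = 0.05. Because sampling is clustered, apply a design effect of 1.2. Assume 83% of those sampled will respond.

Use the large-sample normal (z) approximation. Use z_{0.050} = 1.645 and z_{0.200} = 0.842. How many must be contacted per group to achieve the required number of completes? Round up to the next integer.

n = 448 per group

n = (z_α + z_β)² · (σ₁² + σ₂²) / δ²
  = (1.645 + 0.842)² · (2·1² = 2) / 0.2²
  = 6.1852 · 2 / 0.04
  = 309.26
Design effect: 1.2 × 309.26 = 371.11.
Adjust for 83% response: 371.11 / 0.83 = 447.12.
Round up → n = 448 per group.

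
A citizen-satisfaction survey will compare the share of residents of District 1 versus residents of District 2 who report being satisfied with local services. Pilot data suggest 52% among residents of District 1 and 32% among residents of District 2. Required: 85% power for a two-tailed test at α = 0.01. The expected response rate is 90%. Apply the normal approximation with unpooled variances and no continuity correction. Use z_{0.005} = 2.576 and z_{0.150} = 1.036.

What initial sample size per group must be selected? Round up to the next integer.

n = 170 per group

n = (z_{α/2} + z_β)² · [p₁(1−p₁) + p₂(1−p₂)] / (p₁ − p₂)²
  = (2.576 + 1.036)² · (0.52·0.48 + 0.32·0.68) / (0.20)²
  = (3.612)² · (0.2496 + 0.2176) / 0.0400
  = 13.0465 · 0.4672 / 0.0400
  = 152.38
Adjust for 90% response: 152.38 / 0.90 = 169.32.
Round up → n = 170 per group.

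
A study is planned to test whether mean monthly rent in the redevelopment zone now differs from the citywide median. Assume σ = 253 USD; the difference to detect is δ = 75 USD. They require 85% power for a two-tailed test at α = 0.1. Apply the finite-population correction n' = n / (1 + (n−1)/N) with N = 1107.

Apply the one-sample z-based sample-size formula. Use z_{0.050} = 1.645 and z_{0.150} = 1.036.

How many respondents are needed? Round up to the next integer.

n = (z_{α/2} + z_β)² · σ² / δ²
  = (1.645 + 1.036)² · 253² / 75²
  = 7.1878 · 64009 / 5625
  = 81.79
Finite-population correction (N = 1107): 81.79 / (1 + (81.79 − 1)/1107) = 76.23.
Round up → n = 77.

n = 77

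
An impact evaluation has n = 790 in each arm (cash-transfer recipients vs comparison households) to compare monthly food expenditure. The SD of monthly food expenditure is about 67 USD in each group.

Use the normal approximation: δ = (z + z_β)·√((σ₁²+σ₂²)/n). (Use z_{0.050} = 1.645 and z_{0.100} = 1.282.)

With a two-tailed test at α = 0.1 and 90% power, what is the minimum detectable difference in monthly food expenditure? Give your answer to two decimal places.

Minimum detectable difference ≈ 9.87 USD

δ = (z_{α/2} + z_β) · √((σ₁²+σ₂²)/n)
  = (1.645 + 1.282) · √(8978/790)
  = 2.927 · √11.3646
  = 2.927 · 3.3711
  = 9.8673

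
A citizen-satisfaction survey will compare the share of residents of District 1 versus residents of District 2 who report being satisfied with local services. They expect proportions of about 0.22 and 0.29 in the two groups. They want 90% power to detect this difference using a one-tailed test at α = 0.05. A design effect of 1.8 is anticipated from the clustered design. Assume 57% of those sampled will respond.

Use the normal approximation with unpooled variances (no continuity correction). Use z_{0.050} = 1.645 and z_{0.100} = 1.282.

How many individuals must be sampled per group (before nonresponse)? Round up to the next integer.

n = 2085 per group

n = (z_α + z_β)² · [p₁(1−p₁) + p₂(1−p₂)] / (p₁ − p₂)²
  = (1.645 + 1.282)² · (0.22·0.78 + 0.29·0.71) / (-0.07)²
  = (2.927)² · (0.1716 + 0.2059) / 0.0049
  = 8.5673 · 0.3775 / 0.0049
  = 660.03
Design effect: 1.8 × 660.03 = 1188.06.
Adjust for 57% response: 1188.06 / 0.57 = 2084.32.
Round up → n = 2085 per group.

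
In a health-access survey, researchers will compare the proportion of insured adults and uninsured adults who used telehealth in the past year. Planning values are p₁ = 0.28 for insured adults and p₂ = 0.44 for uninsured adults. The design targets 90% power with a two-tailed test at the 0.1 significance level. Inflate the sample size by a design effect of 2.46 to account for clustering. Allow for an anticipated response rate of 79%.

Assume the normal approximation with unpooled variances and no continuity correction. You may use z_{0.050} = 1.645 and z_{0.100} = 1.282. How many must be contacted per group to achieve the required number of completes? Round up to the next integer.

n = 467 per group

n = (z_{α/2} + z_β)² · [p₁(1−p₁) + p₂(1−p₂)] / (p₁ − p₂)²
  = (1.645 + 1.282)² · (0.28·0.72 + 0.44·0.56) / (-0.16)²
  = (2.927)² · (0.2016 + 0.2464) / 0.0256
  = 8.5673 · 0.4480 / 0.0256
  = 149.93
Design effect: 2.46 × 149.93 = 368.82.
Adjust for 79% response: 368.82 / 0.79 = 466.87.
Round up → n = 467 per group.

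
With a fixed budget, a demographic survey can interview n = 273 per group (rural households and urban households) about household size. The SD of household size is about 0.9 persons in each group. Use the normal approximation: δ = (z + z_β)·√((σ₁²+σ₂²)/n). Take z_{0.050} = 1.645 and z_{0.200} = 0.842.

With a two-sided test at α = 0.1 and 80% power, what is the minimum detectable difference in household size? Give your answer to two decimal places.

δ = (z_{α/2} + z_β) · √((σ₁²+σ₂²)/n)
  = (1.645 + 0.842) · √(1.62/273)
  = 2.487 · √0.00593
  = 2.487 · 0.0770
  = 0.1916

Minimum detectable difference ≈ 0.19 persons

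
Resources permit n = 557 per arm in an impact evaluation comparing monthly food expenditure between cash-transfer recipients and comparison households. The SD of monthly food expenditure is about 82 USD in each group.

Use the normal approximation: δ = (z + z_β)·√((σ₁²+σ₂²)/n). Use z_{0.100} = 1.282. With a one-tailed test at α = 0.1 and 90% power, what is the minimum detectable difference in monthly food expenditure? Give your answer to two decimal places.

δ = (z_α + z_β) · √((σ₁²+σ₂²)/n)
  = (1.282 + 1.282) · √(13448/557)
  = 2.564 · √24.1436
  = 2.564 · 4.9136
  = 12.5985

Minimum detectable difference ≈ 12.60 USD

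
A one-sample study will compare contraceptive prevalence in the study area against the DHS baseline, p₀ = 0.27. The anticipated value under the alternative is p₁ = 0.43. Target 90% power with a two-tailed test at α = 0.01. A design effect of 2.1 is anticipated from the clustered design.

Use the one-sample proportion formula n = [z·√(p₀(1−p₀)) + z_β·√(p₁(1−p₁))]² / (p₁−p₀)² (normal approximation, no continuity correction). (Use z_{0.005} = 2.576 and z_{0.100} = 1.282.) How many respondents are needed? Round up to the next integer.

n = [z_{α/2}·√(p₀q₀) + z_β·√(p₁q₁)]² / (p₁ − p₀)²
  = [2.576·√(0.27·0.73) + 1.282·√(0.43·0.57)]² / (0.16)²
  = [2.576·0.4440 + 1.282·0.4951]² / 0.0256
  = [1.7783]² / 0.0256
  = 123.53
Design effect: 2.1 × 123.53 = 259.42.
Round up → n = 260.

n = 260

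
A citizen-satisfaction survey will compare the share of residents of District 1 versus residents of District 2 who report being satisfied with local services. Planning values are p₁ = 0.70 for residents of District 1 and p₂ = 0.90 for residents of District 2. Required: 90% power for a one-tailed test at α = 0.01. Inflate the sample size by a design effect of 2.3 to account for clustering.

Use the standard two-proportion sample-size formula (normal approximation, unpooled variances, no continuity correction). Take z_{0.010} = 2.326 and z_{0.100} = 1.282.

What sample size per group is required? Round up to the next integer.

n = 225 per group

n = (z_α + z_β)² · [p₁(1−p₁) + p₂(1−p₂)] / (p₁ − p₂)²
  = (2.326 + 1.282)² · (0.70·0.30 + 0.90·0.10) / (-0.20)²
  = (3.608)² · (0.2100 + 0.0900) / 0.0400
  = 13.0177 · 0.3000 / 0.0400
  = 97.63
Design effect: 2.3 × 97.63 = 224.55.
Round up → n = 225 per group.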